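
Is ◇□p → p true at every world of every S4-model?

Tableau for the negation ¬(◇□p → p):
1. ¬(◇□p → p), w0
2. ◇□p, w0
3. ¬p, w0
4. □p, w1
5. p, w1
Accessibility: w0Rw0, w0Rw1, w1Rw1
The negation has an open branch (countermodel exists).

Not valid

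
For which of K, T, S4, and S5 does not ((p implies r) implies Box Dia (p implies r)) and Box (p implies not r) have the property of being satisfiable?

K, T, S4

S4-tableau for the formula:
1. not ((p implies r) implies Box Dia (p implies r)) and Box (p implies not r), 0
2. not ((p implies r) implies Box Dia (p implies r)), 0
3. Box (p implies not r), 0
4. p implies r, 0
5. not Box Dia (p implies r), 0
6. p implies not r, 0
7. r, 0
8. not p, 0
9. not Dia (p implies r), 1
10. p implies not r, 1
11. not (p implies r), 1
12. p, 1
13. not r, 1
Accessibility: 0R0, 0R1, 1R1
Complete open branch: satisfiable in S4, hence also in K, T (this S4-model is also a K-model and a T-model).
S5-tableau for the formula:
1. not ((p implies r) implies Box Dia (p implies r)) and Box (p implies not r), 0
2. not ((p implies r) implies Box Dia (p implies r)), 0
3. Box (p implies not r), 0
4. p implies r, 0
5. not Box Dia (p implies r), 0
6. p implies not r, 0
7. r, 0
8. not p, 0
9. not Dia (p implies r), 1
10. p implies not r, 1
11. not (p implies r), 0
12. p, 0
13. not r, 0
Accessibility: 0R0, 0R1, 1R0, 1R1
Branch closes: p and not p both at 0.
Every branch closes (one shown): unsatisfiable in S5.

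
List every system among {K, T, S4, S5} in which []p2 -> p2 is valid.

K-tableau for the negation ~([]p2 -> p2):
1. ~([]p2 -> p2), w0
2. []p2, w0   [~->-rule on 1]
3. ~p2, w0   [~->-rule on 1]
Complete open branch: countermodel on a K-frame, so not valid in K.
T-tableau for the negation ~([]p2 -> p2):
1. ~([]p2 -> p2), w0
2. []p2, w0   [~->-rule on 1]
3. ~p2, w0   [~->-rule on 1]
4. p2, w0   [[]-rule on 2 via w0Rw0]
Accessibility: w0Rw0
Branch closes: p2 and ~p2 both at w0.
Every branch closes (one shown): valid in T, hence also in S4, S5 (every theorem of T is a theorem of S4 and S5).

T, S4, S5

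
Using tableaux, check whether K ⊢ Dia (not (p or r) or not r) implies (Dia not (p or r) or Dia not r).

Valid in K

Tableau for the negation not (Dia (not (p or r) or not r) implies (Dia not (p or r) or Dia not r)):
1. not (Dia (not (p or r) or not r) implies (Dia not (p or r) or Dia not r)), 0
2. Dia (not (p or r) or not r), 0
3. not (Dia not (p or r) or Dia not r), 0
4. not Dia not (p or r), 0
5. not Dia not r, 0
6. not (p or r) or not r, 1
7. p or r, 1
8. r, 1
9. not (p or r), 1
10. not p, 1
11. not r, 1
Accessibility: 0R1
Branch closes: r and not r both at 1.
Every branch of the negation's tableau closes; the branch above is one of them.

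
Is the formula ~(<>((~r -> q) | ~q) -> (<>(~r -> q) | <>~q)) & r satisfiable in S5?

Unsatisfiable

1. ~(<>((~r -> q) | ~q) -> (<>(~r -> q) | <>~q)) & r, u
2. ~(<>((~r -> q) | ~q) -> (<>(~r -> q) | <>~q)), u
3. r, u
4. <>((~r -> q) | ~q), u
5. ~(<>(~r -> q) | <>~q), u
6. ~<>(~r -> q), u
7. ~<>~q, u
8. ~(~r -> q), u
9. ~r, u
10. ~q, u
Accessibility: uRu
Branch closes: r and ~r both at u.
All branches of the tableau close; one closing branch shown above.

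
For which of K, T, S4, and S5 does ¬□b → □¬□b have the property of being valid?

S4-tableau for the negation ¬(¬□b → □¬□b):
1. ¬(¬□b → □¬□b), 0
2. ¬□b, 0
3. ¬□¬□b, 0
4. ¬b, 1
5. □b, 2
6. b, 2
Accessibility: 0R0, 0R1, 0R2, 1R1, 2R2
Complete open branch: countermodel on an S4-frame, so not valid in S4, nor in K, T (the same frame is also a K-frame and a T-frame).
S5-tableau for the negation ¬(¬□b → □¬□b):
1. ¬(¬□b → □¬□b), 0
2. ¬□b, 0
3. ¬□¬□b, 0
4. ¬b, 1
5. □b, 2
6. b, 0
7. b, 1
Accessibility: 0R0, 0R1, 0R2, 1R0, 1R1, 1R2, 2R0, 2R1, 2R2
Branch closes: b and ¬b both at 1.
Every branch closes (one shown): valid in S5.

S5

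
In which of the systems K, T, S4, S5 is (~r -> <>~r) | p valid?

T-tableau for the negation ~((~r -> <>~r) | p):
1. ~((~r -> <>~r) | p), w0
2. ~(~r -> <>~r), w0   [~|-rule on 1]
3. ~p, w0   [~|-rule on 1]
4. ~r, w0   [~->-rule on 2]
5. ~<>~r, w0   [~->-rule on 2]
6. r, w0   [~<>-rule on 5 via w0Rw0]
Accessibility: w0Rw0
Branch closes: r and ~r both at w0.
Every branch closes (one shown): valid in T, hence also in S4, S5 (every theorem of T is a theorem of S4 and S5).
K-tableau for the negation ~((~r -> <>~r) | p):
1. ~((~r -> <>~r) | p), w0
2. ~(~r -> <>~r), w0   [~|-rule on 1]
3. ~p, w0   [~|-rule on 1]
4. ~r, w0   [~->-rule on 2]
5. ~<>~r, w0   [~->-rule on 2]
Complete open branch: countermodel on a K-frame, so not valid in K.

T, S4, S5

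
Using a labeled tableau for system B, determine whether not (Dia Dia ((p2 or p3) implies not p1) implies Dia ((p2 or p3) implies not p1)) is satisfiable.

1. not (Dia Dia ((p2 or p3) implies not p1) implies Dia ((p2 or p3) implies not p1)), w0
2. Dia Dia ((p2 or p3) implies not p1), w0   [neg-implies-rule on 1]
3. not Dia ((p2 or p3) implies not p1), w0   [neg-implies-rule on 1]
4. not ((p2 or p3) implies not p1), w0   [neg-Dia-rule on 3 via w0Rw0]
5. p2 or p3, w0   [neg-implies-rule on 4]
6. p1, w0   [neg-implies-rule on 4]
7. p3, w0   [or-rule on 5 (branches; this branch)]
8. Dia ((p2 or p3) implies not p1), w1   [Dia-rule on 2: fresh world w1, w0Rw1]
9. not ((p2 or p3) implies not p1), w1   [neg-Dia-rule on 3 via w0Rw1]
10. p2 or p3, w1   [neg-implies-rule on 9]
11. p1, w1   [neg-implies-rule on 9]
12. p3, w1   [or-rule on 10 (branches; this branch)]
13. (p2 or p3) implies not p1, w2   [Dia-rule on 8: fresh world w2, w1Rw2]
14. not p1, w2   [implies-rule on 13 (branches; this branch)]
Accessibility: w0Rw0, w0Rw1, w1Rw0, w1Rw1, w1Rw2, w2Rw1, w2Rw2

Yes, satisfiable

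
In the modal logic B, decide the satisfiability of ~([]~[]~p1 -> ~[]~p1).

1. ~([]~[]~p1 -> ~[]~p1), w0
2. []~[]~p1, w0
3. []~p1, w0
4. ~[]~p1, w0
5. ~p1, w0
6. p1, w1
7. ~[]~p1, w1
8. ~p1, w1
Accessibility: w0Rw0, w0Rw1, w1Rw0, w1Rw1
Branch closes: p1 and ~p1 both at w1.
Every branch closes; the branch above is one of them.

Unsatisfiable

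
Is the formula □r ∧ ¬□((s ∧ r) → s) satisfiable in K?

1. □r ∧ ¬□((s ∧ r) → s), w0
2. □r, w0
3. ¬□((s ∧ r) → s), w0
4. ¬((s ∧ r) → s), w1
5. s ∧ r, w1
6. ¬s, w1
7. s, w1
8. r, w1
Accessibility: w0Rw1
Branch closes: s and ¬s both at w1.
All branches of the tableau close; one closing branch shown above.

Unsatisfiable (every branch closes)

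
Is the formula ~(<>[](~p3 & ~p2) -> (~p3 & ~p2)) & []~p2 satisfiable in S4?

1. ~(<>[](~p3 & ~p2) -> (~p3 & ~p2)) & []~p2, w0
2. ~(<>[](~p3 & ~p2) -> (~p3 & ~p2)), w0   [&-rule on 1]
3. []~p2, w0   [&-rule on 1]
4. <>[](~p3 & ~p2), w0   [~->-rule on 2]
5. ~(~p3 & ~p2), w0   [~->-rule on 2]
6. ~p2, w0   [[]-rule on 3 via w0Rw0]
7. p3, w0   [~&-rule on 5 (branches; this branch)]
8. [](~p3 & ~p2), w1   [<>-rule on 4: fresh world w1, w0Rw1]
9. ~p2, w1   [[]-rule on 3 via w0Rw1]
10. ~p3 & ~p2, w1   [[]-rule on 8 via w1Rw1]
11. ~p3, w1   [&-rule on 10]
Accessibility: w0Rw0, w0Rw1, w1Rw1

Yes, satisfiable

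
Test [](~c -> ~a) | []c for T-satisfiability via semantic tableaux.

1. [](~c -> ~a) | []c, w0
2. []c, w0
3. c, w0
Accessibility: w0Rw0

Satisfiable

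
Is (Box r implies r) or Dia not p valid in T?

Tableau for the negation not ((Box r implies r) or Dia not p):
1. not ((Box r implies r) or Dia not p), 0
2. not (Box r implies r), 0
3. not Dia not p, 0
4. Box r, 0
5. not r, 0
6. p, 0
7. r, 0
Accessibility: 0R0
Branch closes: r and not r both at 0.
All branches of the negation close; one closing branch shown above.

Valid in T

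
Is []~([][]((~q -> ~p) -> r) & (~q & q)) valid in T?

Valid in T

Tableau for the negation ~[]~([][]((~q -> ~p) -> r) & (~q & q)):
1. ~[]~([][]((~q -> ~p) -> r) & (~q & q)), u
2. [][]((~q -> ~p) -> r) & (~q & q), v   [~[]-rule on 1: fresh world v, uRv]
3. [][]((~q -> ~p) -> r), v   [&-rule on 2]
4. ~q & q, v   [&-rule on 2]
5. ~q, v   [&-rule on 4]
6. q, v   [&-rule on 4]
Accessibility: uRu, uRv, vRv
Branch closes: q and ~q both at v.
All branches of the negation close; one closing branch shown above.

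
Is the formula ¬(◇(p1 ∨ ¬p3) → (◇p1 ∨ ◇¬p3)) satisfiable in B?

No, unsatisfiable

1. ¬(◇(p1 ∨ ¬p3) → (◇p1 ∨ ◇¬p3)), w0
2. ◇(p1 ∨ ¬p3), w0
3. ¬(◇p1 ∨ ◇¬p3), w0
4. ¬◇p1, w0
5. ¬◇¬p3, w0
6. ¬p1, w0
7. p3, w0
8. p1 ∨ ¬p3, w1
9. ¬p1, w1
10. p3, w1
11. ¬p3, w1
Accessibility: w0Rw0, w0Rw1, w1Rw0, w1Rw1
Branch closes: p3 and ¬p3 both at w1.
Every branch closes; the branch above is one of them.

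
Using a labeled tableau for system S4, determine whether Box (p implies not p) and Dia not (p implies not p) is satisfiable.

1. Box (p implies not p) and Dia not (p implies not p), 0
2. Box (p implies not p), 0
3. Dia not (p implies not p), 0
4. p implies not p, 0
5. not p, 0
6. not (p implies not p), 1
7. p, 1
8. p implies not p, 1
9. not p, 1
Accessibility: 0R0, 0R1, 1R1
Branch closes: p and not p both at 1.
All branches of the tableau close; one closing branch shown above.

Unsatisfiable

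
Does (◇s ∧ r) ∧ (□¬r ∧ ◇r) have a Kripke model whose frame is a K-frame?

Unsatisfiable (every branch closes)

1. (◇s ∧ r) ∧ (□¬r ∧ ◇r), u
2. ◇s ∧ r, u
3. □¬r ∧ ◇r, u
4. ◇s, u
5. r, u
6. □¬r, u
7. ◇r, u
8. s, v
9. ¬r, v
10. r, w
11. ¬r, w
Accessibility: uRv, uRw
Branch closes: r and ¬r both at w.
Every branch closes; the branch above is one of them.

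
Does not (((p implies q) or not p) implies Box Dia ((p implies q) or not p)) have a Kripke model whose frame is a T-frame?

1. not (((p implies q) or not p) implies Box Dia ((p implies q) or not p)), w0
2. (p implies q) or not p, w0
3. not Box Dia ((p implies q) or not p), w0
4. not p, w0
5. not Dia ((p implies q) or not p), w1
6. not ((p implies q) or not p), w1
7. not (p implies q), w1
8. p, w1
9. not q, w1
Accessibility: w0Rw0, w0Rw1, w1Rw1

Yes, satisfiable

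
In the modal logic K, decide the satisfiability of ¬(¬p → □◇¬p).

Yes, satisfiable

1. ¬(¬p → □◇¬p), u
2. ¬p, u
3. ¬□◇¬p, u
4. ¬◇¬p, v
Accessibility: uRv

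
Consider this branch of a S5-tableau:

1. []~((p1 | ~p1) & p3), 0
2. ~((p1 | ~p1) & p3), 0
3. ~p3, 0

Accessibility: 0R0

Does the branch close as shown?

No atom appears with both signs at the same world.

Not closed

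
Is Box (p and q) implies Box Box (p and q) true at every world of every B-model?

Tableau for the negation not (Box (p and q) implies Box Box (p and q)):
1. not (Box (p and q) implies Box Box (p and q)), u
2. Box (p and q), u
3. not Box Box (p and q), u
4. p and q, u
5. p, u
6. q, u
7. not Box (p and q), v
8. p and q, v
9. p, v
10. q, v
11. not (p and q), w
12. not q, w
Accessibility: uRu, uRv, vRu, vRv, vRw, wRv, wRw
The negation has an open branch (countermodel exists).

Not valid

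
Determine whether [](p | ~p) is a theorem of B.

Yes, valid

Tableau for the negation ~[](p | ~p):
1. ~[](p | ~p), u
2. ~(p | ~p), v   [~[]-rule on 1: fresh world v, uRv]
3. ~p, v   [~|-rule on 2]
4. p, v   [~|-rule on 2]
Accessibility: uRu, uRv, vRu, vRv
Branch closes: p and ~p both at v.
Every branch of the negation's tableau closes; the branch above is one of them.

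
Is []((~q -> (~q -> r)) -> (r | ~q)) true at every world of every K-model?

Tableau for the negation ~[]((~q -> (~q -> r)) -> (r | ~q)):
1. ~[]((~q -> (~q -> r)) -> (r | ~q)), w0
2. ~((~q -> (~q -> r)) -> (r | ~q)), w1
3. ~q -> (~q -> r), w1
4. ~(r | ~q), w1
5. ~r, w1
6. q, w1
7. ~q -> r, w1
Accessibility: w0Rw1
The negation has an open branch (countermodel exists).

Not valid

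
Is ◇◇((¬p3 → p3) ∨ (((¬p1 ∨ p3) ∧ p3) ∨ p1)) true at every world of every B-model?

No, not valid

Tableau for the negation ¬◇◇((¬p3 → p3) ∨ (((¬p1 ∨ p3) ∧ p3) ∨ p1)):
1. ¬◇◇((¬p3 → p3) ∨ (((¬p1 ∨ p3) ∧ p3) ∨ p1)), 0
2. ¬◇((¬p3 → p3) ∨ (((¬p1 ∨ p3) ∧ p3) ∨ p1)), 0
3. ¬((¬p3 → p3) ∨ (((¬p1 ∨ p3) ∧ p3) ∨ p1)), 0
4. ¬(¬p3 → p3), 0
5. ¬(((¬p1 ∨ p3) ∧ p3) ∨ p1), 0
6. ¬p3, 0
7. ¬((¬p1 ∨ p3) ∧ p3), 0
8. ¬p1, 0
Accessibility: 0R0
The negation has an open branch (countermodel exists).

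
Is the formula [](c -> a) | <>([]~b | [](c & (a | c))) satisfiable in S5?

Satisfiable

1. [](c -> a) | <>([]~b | [](c & (a | c))), w0
2. <>([]~b | [](c & (a | c))), w0
3. []~b | [](c & (a | c)), w1
4. [](c & (a | c)), w1
5. c & (a | c), w0
6. c, w0
7. a | c, w0
8. c & (a | c), w1
9. c, w1
10. a | c, w1
Accessibility: w0Rw0, w0Rw1, w1Rw0, w1Rw1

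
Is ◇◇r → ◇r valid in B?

No, not valid

Tableau for the negation ¬(◇◇r → ◇r):
1. ¬(◇◇r → ◇r), u
2. ◇◇r, u   [¬→-rule on 1]
3. ¬◇r, u   [¬→-rule on 1]
4. ¬r, u   [¬◇-rule on 3 via uRu]
5. ◇r, v   [◇-rule on 2: fresh world v, uRv]
6. ¬r, v   [¬◇-rule on 3 via uRv]
7. r, w   [◇-rule on 5: fresh world w, vRw]
Accessibility: uRu, uRv, vRu, vRv, vRw, wRv, wRw
The negation has an open branch (countermodel exists).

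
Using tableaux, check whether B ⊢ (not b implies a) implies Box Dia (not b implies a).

Yes, valid

Tableau for the negation not ((not b implies a) implies Box Dia (not b implies a)):
1. not ((not b implies a) implies Box Dia (not b implies a)), 0
2. not b implies a, 0
3. not Box Dia (not b implies a), 0
4. a, 0
5. not Dia (not b implies a), 1
6. not (not b implies a), 0
7. not b, 0
8. not a, 0
Accessibility: 0R0, 0R1, 1R0, 1R1
Branch closes: a and not a both at 0.
Every branch of the negation's tableau closes; the branch above is one of them.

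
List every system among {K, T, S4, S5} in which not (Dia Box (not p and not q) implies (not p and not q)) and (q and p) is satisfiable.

S4-tableau for the formula:
1. not (Dia Box (not p and not q) implies (not p and not q)) and (q and p), u
2. not (Dia Box (not p and not q) implies (not p and not q)), u
3. q and p, u
4. Dia Box (not p and not q), u
5. not (not p and not q), u
6. q, u
7. p, u
8. Box (not p and not q), v
9. not p and not q, v
10. not p, v
11. not q, v
Accessibility: uRu, uRv, vRv
Complete open branch: satisfiable in S4, hence also in K, T (this S4-model is also a K-model and a T-model).
S5-tableau for the formula:
1. not (Dia Box (not p and not q) implies (not p and not q)) and (q and p), u
2. not (Dia Box (not p and not q) implies (not p and not q)), u
3. q and p, u
4. Dia Box (not p and not q), u
5. not (not p and not q), u
6. q, u
7. p, u
8. Box (not p and not q), v
9. not p and not q, u
10. not p, u
11. not q, u
Accessibility: uRu, uRv, vRu, vRv
Branch closes: p and not p both at u.
Every branch closes (one shown): unsatisfiable in S5.

K, T, S4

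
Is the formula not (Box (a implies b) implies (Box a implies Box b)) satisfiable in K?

No, unsatisfiable

1. not (Box (a implies b) implies (Box a implies Box b)), 0
2. Box (a implies b), 0
3. not (Box a implies Box b), 0
4. Box a, 0
5. not Box b, 0
6. not b, 1
7. a implies b, 1
8. a, 1
9. b, 1
Accessibility: 0R1
Branch closes: b and not b both at 1.
All branches of the tableau close; one closing branch shown above.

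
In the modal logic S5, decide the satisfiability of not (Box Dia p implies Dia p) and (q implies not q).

Unsatisfiable (every branch closes)

1. not (Box Dia p implies Dia p) and (q implies not q), w0
2. not (Box Dia p implies Dia p), w0   [and-rule on 1]
3. q implies not q, w0   [and-rule on 1]
4. Box Dia p, w0   [neg-implies-rule on 2]
5. not Dia p, w0   [neg-implies-rule on 2]
6. Dia p, w0   [Box-rule on 4 via w0Rw0]
7. not p, w0   [neg-Dia-rule on 5 via w0Rw0]
8. not q, w0   [implies-rule on 3 (branches; this branch)]
9. p, w1   [Dia-rule on 6: fresh world w1, w0Rw1]
10. Dia p, w1   [Box-rule on 4 via w0Rw1]
11. not p, w1   [neg-Dia-rule on 5 via w0Rw1]
Accessibility: w0Rw0, w0Rw1, w1Rw0, w1Rw1
Branch closes: p and not p both at w1.
(One branch shown.) All branches close.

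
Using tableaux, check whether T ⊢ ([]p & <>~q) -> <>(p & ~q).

Tableau for the negation ~(([]p & <>~q) -> <>(p & ~q)):
1. ~(([]p & <>~q) -> <>(p & ~q)), u
2. []p & <>~q, u
3. ~<>(p & ~q), u
4. []p, u
5. <>~q, u
6. ~(p & ~q), u
7. p, u
8. q, u
9. ~q, v
10. ~(p & ~q), v
11. p, v
12. q, v
Accessibility: uRu, uRv, vRv
Branch closes: q and ~q both at v.
All branches of the negation close; one closing branch shown above.

Valid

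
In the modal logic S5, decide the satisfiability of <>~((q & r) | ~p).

1. <>~((q & r) | ~p), 0
2. ~((q & r) | ~p), 1
3. ~(q & r), 1
4. p, 1
5. ~r, 1
Accessibility: 0R0, 0R1, 1R0, 1R1

Satisfiable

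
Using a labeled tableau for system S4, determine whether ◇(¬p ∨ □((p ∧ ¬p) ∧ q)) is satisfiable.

1. ◇(¬p ∨ □((p ∧ ¬p) ∧ q)), 0
2. ¬p ∨ □((p ∧ ¬p) ∧ q), 1   [◇-rule on 1: fresh world 1, 0R1]
3. ¬p, 1   [∨-rule on 2 (branches; this branch)]
Accessibility: 0R0, 0R1, 1R1

Satisfiable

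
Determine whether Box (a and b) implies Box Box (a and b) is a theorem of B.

Tableau for the negation not (Box (a and b) implies Box Box (a and b)):
1. not (Box (a and b) implies Box Box (a and b)), w0
2. Box (a and b), w0   [neg-implies-rule on 1]
3. not Box Box (a and b), w0   [neg-implies-rule on 1]
4. a and b, w0   [Box-rule on 2 via w0Rw0]
5. a, w0   [and-rule on 4]
6. b, w0   [and-rule on 4]
7. not Box (a and b), w1   [neg-Box-rule on 3: fresh world w1, w0Rw1]
8. a and b, w1   [Box-rule on 2 via w0Rw1]
9. a, w1   [and-rule on 8]
10. b, w1   [and-rule on 8]
11. not (a and b), w2   [neg-Box-rule on 7: fresh world w2, w1Rw2]
12. not b, w2   [neg-and-rule on 11 (branches; this branch)]
Accessibility: w0Rw0, w0Rw1, w1Rw0, w1Rw1, w1Rw2, w2Rw1, w2Rw2
The negation has an open branch (countermodel exists).

Not valid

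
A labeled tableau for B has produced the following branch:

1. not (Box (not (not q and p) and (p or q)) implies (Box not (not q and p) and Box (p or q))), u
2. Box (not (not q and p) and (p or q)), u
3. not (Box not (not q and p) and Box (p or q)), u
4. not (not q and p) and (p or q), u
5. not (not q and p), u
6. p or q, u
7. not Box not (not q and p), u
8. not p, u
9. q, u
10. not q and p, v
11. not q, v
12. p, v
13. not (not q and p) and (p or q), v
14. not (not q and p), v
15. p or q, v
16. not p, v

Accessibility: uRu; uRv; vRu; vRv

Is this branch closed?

Yes, closed

Both p and not p appear at v.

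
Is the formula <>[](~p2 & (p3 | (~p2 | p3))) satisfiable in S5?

1. <>[](~p2 & (p3 | (~p2 | p3))), 0
2. [](~p2 & (p3 | (~p2 | p3))), 1   [<>-rule on 1: fresh world 1, 0R1]
3. ~p2 & (p3 | (~p2 | p3)), 0   [[]-rule on 2 via 1R0]
4. ~p2, 0   [&-rule on 3]
5. p3 | (~p2 | p3), 0   [&-rule on 3]
6. ~p2 & (p3 | (~p2 | p3)), 1   [[]-rule on 2 via 1R1]
7. ~p2, 1   [&-rule on 6]
8. p3 | (~p2 | p3), 1   [&-rule on 6]
9. ~p2 | p3, 0   [|-rule on 5 (branches; this branch)]
10. ~p2 | p3, 1   [|-rule on 8 (branches; this branch)]
11. p3, 0   [|-rule on 9 (branches; this branch)]
12. p3, 1   [|-rule on 10 (branches; this branch)]
Accessibility: 0R0, 0R1, 1R0, 1R1

Yes, satisfiable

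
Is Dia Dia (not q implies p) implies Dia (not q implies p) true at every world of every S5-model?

Tableau for the negation not (Dia Dia (not q implies p) implies Dia (not q implies p)):
1. not (Dia Dia (not q implies p) implies Dia (not q implies p)), u
2. Dia Dia (not q implies p), u   [neg-implies-rule on 1]
3. not Dia (not q implies p), u   [neg-implies-rule on 1]
4. not (not q implies p), u   [neg-Dia-rule on 3 via uRu]
5. not q, u   [neg-implies-rule on 4]
6. not p, u   [neg-implies-rule on 4]
7. Dia (not q implies p), v   [Dia-rule on 2: fresh world v, uRv]
8. not (not q implies p), v   [neg-Dia-rule on 3 via uRv]
9. not q, v   [neg-implies-rule on 8]
10. not p, v   [neg-implies-rule on 8]
11. not q implies p, w   [Dia-rule on 7: fresh world w, vRw]
12. not (not q implies p), w   [neg-Dia-rule on 3 via uRw]
13. not q, w   [neg-implies-rule on 12]
14. not p, w   [neg-implies-rule on 12]
15. p, w   [implies-rule on 11 (branches; this branch)]
Accessibility: uRu, uRv, uRw, vRu, vRv, vRw, wRu, wRv, wRw
Branch closes: p and not p both at w.
Every branch of the negation's tableau closes; the branch above is one of them.

Valid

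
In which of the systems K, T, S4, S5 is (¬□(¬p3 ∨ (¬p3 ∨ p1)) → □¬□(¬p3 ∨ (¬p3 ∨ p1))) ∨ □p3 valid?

S5-tableau for the negation ¬((¬□(¬p3 ∨ (¬p3 ∨ p1)) → □¬□(¬p3 ∨ (¬p3 ∨ p1))) ∨ □p3):
1. ¬((¬□(¬p3 ∨ (¬p3 ∨ p1)) → □¬□(¬p3 ∨ (¬p3 ∨ p1))) ∨ □p3), u
2. ¬(¬□(¬p3 ∨ (¬p3 ∨ p1)) → □¬□(¬p3 ∨ (¬p3 ∨ p1))), u   [¬∨-rule on 1]
3. ¬□p3, u   [¬∨-rule on 1]
4. ¬□(¬p3 ∨ (¬p3 ∨ p1)), u   [¬→-rule on 2]
5. ¬□¬□(¬p3 ∨ (¬p3 ∨ p1)), u   [¬→-rule on 2]
6. ¬p3, v   [¬□-rule on 3: fresh world v, uRv]
7. ¬(¬p3 ∨ (¬p3 ∨ p1)), w   [¬□-rule on 4: fresh world w, uRw]
8. p3, w   [¬∨-rule on 7]
9. ¬(¬p3 ∨ p1), w   [¬∨-rule on 7]
10. ¬p1, w   [¬∨-rule on 9]
11. □(¬p3 ∨ (¬p3 ∨ p1)), x   [¬□-rule on 5: fresh world x, uRx]
12. ¬p3 ∨ (¬p3 ∨ p1), u   [□-rule on 11 via xRu]
13. ¬p3 ∨ (¬p3 ∨ p1), v   [□-rule on 11 via xRv]
14. ¬p3 ∨ (¬p3 ∨ p1), w   [□-rule on 11 via xRw]
15. ¬p3 ∨ (¬p3 ∨ p1), x   [□-rule on 11 via xRx]
16. ¬p3 ∨ p1, u   [∨-rule on 12 (branches; this branch)]
17. ¬p3 ∨ p1, v   [∨-rule on 13 (branches; this branch)]
18. ¬p3 ∨ p1, w   [∨-rule on 14 (branches; this branch)]
19. ¬p3 ∨ p1, x   [∨-rule on 15 (branches; this branch)]
20. p1, u   [∨-rule on 16 (branches; this branch)]
21. p1, v   [∨-rule on 17 (branches; this branch)]
22. p1, w   [∨-rule on 18 (branches; this branch)]
Accessibility: uRu, uRv, uRw, uRx, vRu, vRv, vRw, vRx, wRu, wRv, wRw, wRx, xRu, xRv, xRw, xRx
Branch closes: p1 and ¬p1 both at w.
Every branch closes (one shown): valid in S5.
S4-tableau for the negation ¬((¬□(¬p3 ∨ (¬p3 ∨ p1)) → □¬□(¬p3 ∨ (¬p3 ∨ p1))) ∨ □p3):
1. ¬((¬□(¬p3 ∨ (¬p3 ∨ p1)) → □¬□(¬p3 ∨ (¬p3 ∨ p1))) ∨ □p3), u
2. ¬(¬□(¬p3 ∨ (¬p3 ∨ p1)) → □¬□(¬p3 ∨ (¬p3 ∨ p1))), u   [¬∨-rule on 1]
3. ¬□p3, u   [¬∨-rule on 1]
4. ¬□(¬p3 ∨ (¬p3 ∨ p1)), u   [¬→-rule on 2]
5. ¬□¬□(¬p3 ∨ (¬p3 ∨ p1)), u   [¬→-rule on 2]
6. ¬p3, v   [¬□-rule on 3: fresh world v, uRv]
7. ¬(¬p3 ∨ (¬p3 ∨ p1)), w   [¬□-rule on 4: fresh world w, uRw]
8. p3, w   [¬∨-rule on 7]
9. ¬(¬p3 ∨ p1), w   [¬∨-rule on 7]
10. ¬p1, w   [¬∨-rule on 9]
11. □(¬p3 ∨ (¬p3 ∨ p1)), x   [¬□-rule on 5: fresh world x, uRx]
12. ¬p3 ∨ (¬p3 ∨ p1), x   [□-rule on 11 via xRx]
13. ¬p3 ∨ p1, x   [∨-rule on 12 (branches; this branch)]
14. p1, x   [∨-rule on 13 (branches; this branch)]
Accessibility: uRu, uRv, uRw, uRx, vRv, wRw, xRx
Complete open branch: countermodel on an S4-frame, so not valid in S4, nor in K, T (the same frame is also a K-frame and a T-frame).

S5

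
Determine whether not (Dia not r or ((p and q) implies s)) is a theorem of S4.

Tableau for the negation Dia not r or ((p and q) implies s):
1. Dia not r or ((p and q) implies s), w0
2. (p and q) implies s, w0
3. s, w0
Accessibility: w0Rw0
The negation has an open branch (countermodel exists).

Invalid (countermodel exists)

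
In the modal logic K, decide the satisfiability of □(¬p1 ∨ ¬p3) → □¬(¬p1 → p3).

Yes, satisfiable

1. □(¬p1 ∨ ¬p3) → □¬(¬p1 → p3), w0
2. □¬(¬p1 → p3), w0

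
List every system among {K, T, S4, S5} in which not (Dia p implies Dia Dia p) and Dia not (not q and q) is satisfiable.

T-tableau for the formula:
1. not (Dia p implies Dia Dia p) and Dia not (not q and q), u
2. not (Dia p implies Dia Dia p), u
3. Dia not (not q and q), u
4. Dia p, u
5. not Dia Dia p, u
6. not Dia p, u
7. not p, u
8. not (not q and q), v
9. not Dia p, v
10. not p, v
11. not q, v
12. p, w
13. not Dia p, w
14. not p, w
Accessibility: uRu, uRv, uRw, vRv, wRw
Branch closes: p and not p both at w.
Every branch closes (one shown): unsatisfiable in T, hence also in S4, S5 (every S4/S5-frame is a T-frame).
K-tableau for the formula:
1. not (Dia p implies Dia Dia p) and Dia not (not q and q), u
2. not (Dia p implies Dia Dia p), u
3. Dia not (not q and q), u
4. Dia p, u
5. not Dia Dia p, u
6. not (not q and q), v
7. not Dia p, v
8. not q, v
9. p, w
10. not Dia p, w
Accessibility: uRv, uRw
Complete open branch: satisfiable in K.

K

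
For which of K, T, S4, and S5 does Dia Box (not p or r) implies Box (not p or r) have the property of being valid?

S5

S4-tableau for the negation not (Dia Box (not p or r) implies Box (not p or r)):
1. not (Dia Box (not p or r) implies Box (not p or r)), u
2. Dia Box (not p or r), u
3. not Box (not p or r), u
4. Box (not p or r), v
5. not p or r, v
6. r, v
7. not (not p or r), w
8. p, w
9. not r, w
Accessibility: uRu, uRv, uRw, vRv, wRw
Complete open branch: countermodel on an S4-frame, so not valid in S4, nor in K, T (the same frame is also a K-frame and a T-frame).
S5-tableau for the negation not (Dia Box (not p or r) implies Box (not p or r)):
1. not (Dia Box (not p or r) implies Box (not p or r)), u
2. Dia Box (not p or r), u
3. not Box (not p or r), u
4. Box (not p or r), v
5. not p or r, u
6. not p or r, v
7. r, u
8. r, v
9. not (not p or r), w
10. p, w
11. not r, w
12. not p or r, w
13. r, w
Accessibility: uRu, uRv, uRw, vRu, vRv, vRw, wRu, wRv, wRw
Branch closes: r and not r both at w.
Every branch closes (one shown): valid in S5.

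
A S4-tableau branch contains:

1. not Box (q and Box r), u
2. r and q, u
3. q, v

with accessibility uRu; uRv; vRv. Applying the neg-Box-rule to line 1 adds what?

a fresh world w with uRw, and not (q and Box r) at w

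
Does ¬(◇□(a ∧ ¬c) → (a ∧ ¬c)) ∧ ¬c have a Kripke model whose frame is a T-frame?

Satisfiable

1. ¬(◇□(a ∧ ¬c) → (a ∧ ¬c)) ∧ ¬c, 0
2. ¬(◇□(a ∧ ¬c) → (a ∧ ¬c)), 0   [∧-rule on 1]
3. ¬c, 0   [∧-rule on 1]
4. ◇□(a ∧ ¬c), 0   [¬→-rule on 2]
5. ¬(a ∧ ¬c), 0   [¬→-rule on 2]
6. ¬a, 0   [¬∧-rule on 5 (branches; this branch)]
7. □(a ∧ ¬c), 1   [◇-rule on 4: fresh world 1, 0R1]
8. a ∧ ¬c, 1   [□-rule on 7 via 1R1]
9. a, 1   [∧-rule on 8]
10. ¬c, 1   [∧-rule on 8]
Accessibility: 0R0, 0R1, 1R1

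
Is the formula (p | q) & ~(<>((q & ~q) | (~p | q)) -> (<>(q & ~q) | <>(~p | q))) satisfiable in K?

Unsatisfiable

1. (p | q) & ~(<>((q & ~q) | (~p | q)) -> (<>(q & ~q) | <>(~p | q))), u
2. p | q, u   [&-rule on 1]
3. ~(<>((q & ~q) | (~p | q)) -> (<>(q & ~q) | <>(~p | q))), u   [&-rule on 1]
4. <>((q & ~q) | (~p | q)), u   [~->-rule on 3]
5. ~(<>(q & ~q) | <>(~p | q)), u   [~->-rule on 3]
6. ~<>(q & ~q), u   [~|-rule on 5]
7. ~<>(~p | q), u   [~|-rule on 5]
8. q, u   [|-rule on 2 (branches; this branch)]
9. (q & ~q) | (~p | q), v   [<>-rule on 4: fresh world v, uRv]
10. ~(q & ~q), v   [~<>-rule on 6 via uRv]
11. ~(~p | q), v   [~<>-rule on 7 via uRv]
12. p, v   [~|-rule on 11]
13. ~q, v   [~|-rule on 11]
14. ~p | q, v   [|-rule on 9 (branches; this branch)]
15. q, v   [|-rule on 14 (branches; this branch)]
Accessibility: uRv
Branch closes: q and ~q both at v.
(One branch shown.) All branches close.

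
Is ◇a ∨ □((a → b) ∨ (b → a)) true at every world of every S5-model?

Tableau for the negation ¬(◇a ∨ □((a → b) ∨ (b → a))):
1. ¬(◇a ∨ □((a → b) ∨ (b → a))), u
2. ¬◇a, u
3. ¬□((a → b) ∨ (b → a)), u
4. ¬a, u
5. ¬((a → b) ∨ (b → a)), v
6. ¬(a → b), v
7. ¬(b → a), v
8. a, v
9. ¬b, v
10. b, v
11. ¬a, v
Accessibility: uRu, uRv, vRu, vRv
Branch closes: b and ¬b both at v.
All branches of the negation close; one closing branch shown above.

Valid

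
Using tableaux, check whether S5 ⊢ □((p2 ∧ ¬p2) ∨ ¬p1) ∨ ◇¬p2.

Invalid (countermodel exists)

Tableau for the negation ¬(□((p2 ∧ ¬p2) ∨ ¬p1) ∨ ◇¬p2):
1. ¬(□((p2 ∧ ¬p2) ∨ ¬p1) ∨ ◇¬p2), w0
2. ¬□((p2 ∧ ¬p2) ∨ ¬p1), w0   [¬∨-rule on 1]
3. ¬◇¬p2, w0   [¬∨-rule on 1]
4. p2, w0   [¬◇-rule on 3 via w0Rw0]
5. ¬((p2 ∧ ¬p2) ∨ ¬p1), w1   [¬□-rule on 2: fresh world w1, w0Rw1]
6. ¬(p2 ∧ ¬p2), w1   [¬∨-rule on 5]
7. p1, w1   [¬∨-rule on 5]
8. p2, w1   [¬◇-rule on 3 via w0Rw1]
Accessibility: w0Rw0, w0Rw1, w1Rw0, w1Rw1
The negation has an open branch (countermodel exists).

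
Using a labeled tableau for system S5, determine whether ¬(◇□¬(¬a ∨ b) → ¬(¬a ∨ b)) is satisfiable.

1. ¬(◇□¬(¬a ∨ b) → ¬(¬a ∨ b)), u
2. ◇□¬(¬a ∨ b), u   [¬→-rule on 1]
3. ¬a ∨ b, u   [¬→-rule on 1]
4. b, u   [∨-rule on 3 (branches; this branch)]
5. □¬(¬a ∨ b), v   [◇-rule on 2: fresh world v, uRv]
6. ¬(¬a ∨ b), u   [□-rule on 5 via vRu]
7. a, u   [¬∨-rule on 6]
8. ¬b, u   [¬∨-rule on 6]
Accessibility: uRu, uRv, vRu, vRv
Branch closes: b and ¬b both at u.
All branches of the tableau close; one closing branch shown above.

No, unsatisfiable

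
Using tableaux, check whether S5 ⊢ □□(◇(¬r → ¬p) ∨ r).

Tableau for the negation ¬□□(◇(¬r → ¬p) ∨ r):
1. ¬□□(◇(¬r → ¬p) ∨ r), u
2. ¬□(◇(¬r → ¬p) ∨ r), v
3. ¬(◇(¬r → ¬p) ∨ r), w
4. ¬◇(¬r → ¬p), w
5. ¬r, w
6. ¬(¬r → ¬p), u
7. ¬r, u
8. p, u
9. ¬(¬r → ¬p), v
10. ¬r, v
11. p, v
12. ¬(¬r → ¬p), w
13. p, w
Accessibility: uRu, uRv, uRw, vRu, vRv, vRw, wRu, wRv, wRw
The negation has an open branch (countermodel exists).

Not valid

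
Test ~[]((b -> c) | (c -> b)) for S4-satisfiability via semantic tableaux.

No, unsatisfiable

1. ~[]((b -> c) | (c -> b)), 0
2. ~((b -> c) | (c -> b)), 1
3. ~(b -> c), 1
4. ~(c -> b), 1
5. b, 1
6. ~c, 1
7. c, 1
8. ~b, 1
Accessibility: 0R0, 0R1, 1R1
Branch closes: c and ~c both at 1.
All branches of the tableau close; one closing branch shown above.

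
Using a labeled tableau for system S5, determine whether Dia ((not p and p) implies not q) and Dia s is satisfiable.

Satisfiable (open branch found)

1. Dia ((not p and p) implies not q) and Dia s, u
2. Dia ((not p and p) implies not q), u   [and-rule on 1]
3. Dia s, u   [and-rule on 1]
4. (not p and p) implies not q, v   [Dia-rule on 2: fresh world v, uRv]
5. not q, v   [implies-rule on 4 (branches; this branch)]
6. s, w   [Dia-rule on 3: fresh world w, uRw]
Accessibility: uRu, uRv, uRw, vRu, vRv, vRw, wRu, wRv, wRw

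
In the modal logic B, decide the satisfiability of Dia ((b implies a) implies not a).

1. Dia ((b implies a) implies not a), 0
2. (b implies a) implies not a, 1
3. not a, 1
Accessibility: 0R0, 0R1, 1R0, 1R1

Satisfiable (open branch found)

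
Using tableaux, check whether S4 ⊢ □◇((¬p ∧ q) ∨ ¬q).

Invalid (countermodel exists)

Tableau for the negation ¬□◇((¬p ∧ q) ∨ ¬q):
1. ¬□◇((¬p ∧ q) ∨ ¬q), 0
2. ¬◇((¬p ∧ q) ∨ ¬q), 1
3. ¬((¬p ∧ q) ∨ ¬q), 1
4. ¬(¬p ∧ q), 1
5. q, 1
6. p, 1
Accessibility: 0R0, 0R1, 1R1
The negation has an open branch (countermodel exists).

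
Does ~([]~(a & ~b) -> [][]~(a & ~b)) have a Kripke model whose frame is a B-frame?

Satisfiable (open branch found)

1. ~([]~(a & ~b) -> [][]~(a & ~b)), u
2. []~(a & ~b), u
3. ~[][]~(a & ~b), u
4. ~(a & ~b), u
5. b, u
6. ~[]~(a & ~b), v
7. ~(a & ~b), v
8. b, v
9. a & ~b, w
10. a, w
11. ~b, w
Accessibility: uRu, uRv, vRu, vRv, vRw, wRv, wRw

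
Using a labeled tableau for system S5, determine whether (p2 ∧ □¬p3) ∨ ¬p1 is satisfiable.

1. (p2 ∧ □¬p3) ∨ ¬p1, w0
2. ¬p1, w0   [∨-rule on 1 (branches; this branch)]
Accessibility: w0Rw0

Yes, satisfiable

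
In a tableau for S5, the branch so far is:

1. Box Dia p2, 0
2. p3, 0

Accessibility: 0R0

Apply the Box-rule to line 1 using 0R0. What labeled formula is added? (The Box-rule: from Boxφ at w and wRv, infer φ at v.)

Dia p2, 0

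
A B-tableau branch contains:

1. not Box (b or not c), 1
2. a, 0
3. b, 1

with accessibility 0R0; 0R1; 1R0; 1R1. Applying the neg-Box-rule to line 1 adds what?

a fresh world 2 with 1R2, and not (b or not c) at 2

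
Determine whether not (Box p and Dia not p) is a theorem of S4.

Yes, valid

Tableau for the negation Box p and Dia not p:
1. Box p and Dia not p, w0
2. Box p, w0
3. Dia not p, w0
4. p, w0
5. not p, w1
6. p, w1
Accessibility: w0Rw0, w0Rw1, w1Rw1
Branch closes: p and not p both at w1.
All branches of the negation close; one closing branch shown above.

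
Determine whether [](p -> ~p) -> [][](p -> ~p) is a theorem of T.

Tableau for the negation ~([](p -> ~p) -> [][](p -> ~p)):
1. ~([](p -> ~p) -> [][](p -> ~p)), u
2. [](p -> ~p), u
3. ~[][](p -> ~p), u
4. p -> ~p, u
5. ~p, u
6. ~[](p -> ~p), v
7. p -> ~p, v
8. ~p, v
9. ~(p -> ~p), w
10. p, w
Accessibility: uRu, uRv, vRv, vRw, wRw
The negation has an open branch (countermodel exists).

Not valid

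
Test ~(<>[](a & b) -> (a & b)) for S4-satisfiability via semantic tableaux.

Satisfiable (open branch found)

1. ~(<>[](a & b) -> (a & b)), 0
2. <>[](a & b), 0
3. ~(a & b), 0
4. ~b, 0
5. [](a & b), 1
6. a & b, 1
7. a, 1
8. b, 1
Accessibility: 0R0, 0R1, 1R1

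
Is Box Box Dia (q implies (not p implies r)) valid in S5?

Tableau for the negation not Box Box Dia (q implies (not p implies r)):
1. not Box Box Dia (q implies (not p implies r)), w0
2. not Box Dia (q implies (not p implies r)), w1   [neg-Box-rule on 1: fresh world w1, w0Rw1]
3. not Dia (q implies (not p implies r)), w2   [neg-Box-rule on 2: fresh world w2, w1Rw2]
4. not (q implies (not p implies r)), w0   [neg-Dia-rule on 3 via w2Rw0]
5. q, w0   [neg-implies-rule on 4]
6. not (not p implies r), w0   [neg-implies-rule on 4]
7. not p, w0   [neg-implies-rule on 6]
8. not r, w0   [neg-implies-rule on 6]
9. not (q implies (not p implies r)), w1   [neg-Dia-rule on 3 via w2Rw1]
10. q, w1   [neg-implies-rule on 9]
11. not (not p implies r), w1   [neg-implies-rule on 9]
12. not p, w1   [neg-implies-rule on 11]
13. not r, w1   [neg-implies-rule on 11]
14. not (q implies (not p implies r)), w2   [neg-Dia-rule on 3 via w2Rw2]
15. q, w2   [neg-implies-rule on 14]
16. not (not p implies r), w2   [neg-implies-rule on 14]
17. not p, w2   [neg-implies-rule on 16]
18. not r, w2   [neg-implies-rule on 16]
Accessibility: w0Rw0, w0Rw1, w0Rw2, w1Rw0, w1Rw1, w1Rw2, w2Rw0, w2Rw1, w2Rw2
The negation has an open branch (countermodel exists).

Not valid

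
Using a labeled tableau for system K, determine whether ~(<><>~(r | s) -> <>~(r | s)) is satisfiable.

Satisfiable

1. ~(<><>~(r | s) -> <>~(r | s)), u
2. <><>~(r | s), u
3. ~<>~(r | s), u
4. <>~(r | s), v
5. r | s, v
6. s, v
7. ~(r | s), w
8. ~r, w
9. ~s, w
Accessibility: uRv, vRw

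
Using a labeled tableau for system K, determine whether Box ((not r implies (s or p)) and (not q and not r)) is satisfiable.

Yes, satisfiable

1. Box ((not r implies (s or p)) and (not q and not r)), 0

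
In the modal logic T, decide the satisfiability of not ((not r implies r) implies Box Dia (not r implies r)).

Satisfiable (open branch found)

1. not ((not r implies r) implies Box Dia (not r implies r)), 0
2. not r implies r, 0   [neg-implies-rule on 1]
3. not Box Dia (not r implies r), 0   [neg-implies-rule on 1]
4. r, 0   [implies-rule on 2 (branches; this branch)]
5. not Dia (not r implies r), 1   [neg-Box-rule on 3: fresh world 1, 0R1]
6. not (not r implies r), 1   [neg-Dia-rule on 5 via 1R1]
7. not r, 1   [neg-implies-rule on 6]
Accessibility: 0R0, 0R1, 1R1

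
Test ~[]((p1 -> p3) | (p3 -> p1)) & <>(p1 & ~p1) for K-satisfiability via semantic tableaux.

1. ~[]((p1 -> p3) | (p3 -> p1)) & <>(p1 & ~p1), w0
2. ~[]((p1 -> p3) | (p3 -> p1)), w0   [&-rule on 1]
3. <>(p1 & ~p1), w0   [&-rule on 1]
4. ~((p1 -> p3) | (p3 -> p1)), w1   [~[]-rule on 2: fresh world w1, w0Rw1]
5. ~(p1 -> p3), w1   [~|-rule on 4]
6. ~(p3 -> p1), w1   [~|-rule on 4]
7. p1, w1   [~->-rule on 5]
8. ~p3, w1   [~->-rule on 5]
9. p3, w1   [~->-rule on 6]
10. ~p1, w1   [~->-rule on 6]
Accessibility: w0Rw1
Branch closes: p3 and ~p3 both at w1.
All branches of the tableau close; one closing branch shown above.

No, unsatisfiable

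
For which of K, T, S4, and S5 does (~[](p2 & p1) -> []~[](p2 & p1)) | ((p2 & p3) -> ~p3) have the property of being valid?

S5

S5-tableau for the negation ~((~[](p2 & p1) -> []~[](p2 & p1)) | ((p2 & p3) -> ~p3)):
1. ~((~[](p2 & p1) -> []~[](p2 & p1)) | ((p2 & p3) -> ~p3)), u
2. ~(~[](p2 & p1) -> []~[](p2 & p1)), u   [~|-rule on 1]
3. ~((p2 & p3) -> ~p3), u   [~|-rule on 1]
4. ~[](p2 & p1), u   [~->-rule on 2]
5. ~[]~[](p2 & p1), u   [~->-rule on 2]
6. p2 & p3, u   [~->-rule on 3]
7. p3, u   [~->-rule on 3]
8. p2, u   [&-rule on 6]
9. ~(p2 & p1), v   [~[]-rule on 4: fresh world v, uRv]
10. ~p1, v   [~&-rule on 9 (branches; this branch)]
11. [](p2 & p1), w   [~[]-rule on 5: fresh world w, uRw]
12. p2 & p1, u   [[]-rule on 11 via wRu]
13. p1, u   [&-rule on 12]
14. p2 & p1, v   [[]-rule on 11 via wRv]
15. p2, v   [&-rule on 14]
16. p1, v   [&-rule on 14]
Accessibility: uRu, uRv, uRw, vRu, vRv, vRw, wRu, wRv, wRw
Branch closes: p1 and ~p1 both at v.
Every branch closes (one shown): valid in S5.
S4-tableau for the negation ~((~[](p2 & p1) -> []~[](p2 & p1)) | ((p2 & p3) -> ~p3)):
1. ~((~[](p2 & p1) -> []~[](p2 & p1)) | ((p2 & p3) -> ~p3)), u
2. ~(~[](p2 & p1) -> []~[](p2 & p1)), u   [~|-rule on 1]
3. ~((p2 & p3) -> ~p3), u   [~|-rule on 1]
4. ~[](p2 & p1), u   [~->-rule on 2]
5. ~[]~[](p2 & p1), u   [~->-rule on 2]
6. p2 & p3, u   [~->-rule on 3]
7. p3, u   [~->-rule on 3]
8. p2, u   [&-rule on 6]
9. ~(p2 & p1), v   [~[]-rule on 4: fresh world v, uRv]
10. ~p1, v   [~&-rule on 9 (branches; this branch)]
11. [](p2 & p1), w   [~[]-rule on 5: fresh world w, uRw]
12. p2 & p1, w   [[]-rule on 11 via wRw]
13. p2, w   [&-rule on 12]
14. p1, w   [&-rule on 12]
Accessibility: uRu, uRv, uRw, vRv, wRw
Complete open branch: countermodel on an S4-frame, so not valid in S4, nor in K, T (the same frame is also a K-frame and a T-frame).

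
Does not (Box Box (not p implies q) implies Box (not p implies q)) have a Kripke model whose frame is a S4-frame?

1. not (Box Box (not p implies q) implies Box (not p implies q)), 0
2. Box Box (not p implies q), 0
3. not Box (not p implies q), 0
4. Box (not p implies q), 0
5. not p implies q, 0
6. q, 0
7. not (not p implies q), 1
8. not p, 1
9. not q, 1
10. Box (not p implies q), 1
11. not p implies q, 1
12. q, 1
Accessibility: 0R0, 0R1, 1R1
Branch closes: q and not q both at 1.
(One branch shown.) All branches close.

No, unsatisfiable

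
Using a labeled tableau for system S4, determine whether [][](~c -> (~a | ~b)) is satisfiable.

Yes, satisfiable

1. [][](~c -> (~a | ~b)), 0
2. [](~c -> (~a | ~b)), 0
3. ~c -> (~a | ~b), 0
4. ~a | ~b, 0
5. ~b, 0
Accessibility: 0R0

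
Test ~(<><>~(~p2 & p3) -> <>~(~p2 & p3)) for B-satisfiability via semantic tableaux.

1. ~(<><>~(~p2 & p3) -> <>~(~p2 & p3)), u
2. <><>~(~p2 & p3), u
3. ~<>~(~p2 & p3), u
4. ~p2 & p3, u
5. ~p2, u
6. p3, u
7. <>~(~p2 & p3), v
8. ~p2 & p3, v
9. ~p2, v
10. p3, v
11. ~(~p2 & p3), w
12. ~p3, w
Accessibility: uRu, uRv, vRu, vRv, vRw, wRv, wRw

Satisfiable (open branch found)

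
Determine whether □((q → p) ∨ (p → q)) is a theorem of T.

Tableau for the negation ¬□((q → p) ∨ (p → q)):
1. ¬□((q → p) ∨ (p → q)), u
2. ¬((q → p) ∨ (p → q)), v
3. ¬(q → p), v
4. ¬(p → q), v
5. q, v
6. ¬p, v
7. p, v
8. ¬q, v
Accessibility: uRu, uRv, vRv
Branch closes: p and ¬p both at v.
All branches of the negation close; one closing branch shown above.

Valid in T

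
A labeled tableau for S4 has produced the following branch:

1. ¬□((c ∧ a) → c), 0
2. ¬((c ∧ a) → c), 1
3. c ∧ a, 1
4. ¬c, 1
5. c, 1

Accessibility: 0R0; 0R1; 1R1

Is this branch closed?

Closed

Both c and ¬c appear at 1.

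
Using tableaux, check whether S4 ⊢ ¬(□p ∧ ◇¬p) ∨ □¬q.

Valid in S4

Tableau for the negation ¬(¬(□p ∧ ◇¬p) ∨ □¬q):
1. ¬(¬(□p ∧ ◇¬p) ∨ □¬q), u
2. □p ∧ ◇¬p, u   [¬∨-rule on 1]
3. ¬□¬q, u   [¬∨-rule on 1]
4. □p, u   [∧-rule on 2]
5. ◇¬p, u   [∧-rule on 2]
6. p, u   [□-rule on 4 via uRu]
7. q, v   [¬□-rule on 3: fresh world v, uRv]
8. p, v   [□-rule on 4 via uRv]
9. ¬p, w   [◇-rule on 5: fresh world w, uRw]
10. p, w   [□-rule on 4 via uRw]
Accessibility: uRu, uRv, uRw, vRv, wRw
Branch closes: p and ¬p both at w.
Every branch of the negation's tableau closes; the branch above is one of them.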